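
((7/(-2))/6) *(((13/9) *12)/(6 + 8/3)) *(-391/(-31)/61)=-2737/11346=-0.24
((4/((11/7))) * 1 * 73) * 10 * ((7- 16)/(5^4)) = -36792/1375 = -26.76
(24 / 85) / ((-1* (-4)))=6 / 85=0.07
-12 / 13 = -0.92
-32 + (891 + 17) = 876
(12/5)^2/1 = 144/25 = 5.76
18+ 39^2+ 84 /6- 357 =1196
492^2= 242064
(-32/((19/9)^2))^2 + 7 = 7630711/130321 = 58.55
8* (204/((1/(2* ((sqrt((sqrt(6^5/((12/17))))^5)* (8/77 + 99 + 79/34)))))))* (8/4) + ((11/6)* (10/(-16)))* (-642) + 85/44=64905/88 + 1684889620992* 17^(1/4)* 2^(3/4)/77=74724920424.77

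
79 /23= 3.43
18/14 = 9/7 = 1.29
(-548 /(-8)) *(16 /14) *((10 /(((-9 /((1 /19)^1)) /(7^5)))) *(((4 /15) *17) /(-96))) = 5591929 /1539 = 3633.48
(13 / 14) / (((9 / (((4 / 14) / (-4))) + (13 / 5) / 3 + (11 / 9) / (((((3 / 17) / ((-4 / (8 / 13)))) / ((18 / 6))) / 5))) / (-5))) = 2925 / 504259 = 0.01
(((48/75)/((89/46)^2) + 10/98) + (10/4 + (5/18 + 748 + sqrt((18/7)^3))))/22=27 * sqrt(14)/539 + 32794266473/960619275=34.33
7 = 7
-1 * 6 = -6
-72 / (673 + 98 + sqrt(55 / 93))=-2581308 / 27641479 + 36 * sqrt(5115) / 27641479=-0.09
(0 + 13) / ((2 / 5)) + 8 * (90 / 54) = 275 / 6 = 45.83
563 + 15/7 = 3956/7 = 565.14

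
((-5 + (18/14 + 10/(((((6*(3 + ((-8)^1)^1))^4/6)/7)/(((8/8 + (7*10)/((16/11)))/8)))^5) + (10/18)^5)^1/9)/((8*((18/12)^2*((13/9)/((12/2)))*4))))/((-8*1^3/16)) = 2018536090938026665153720540683167/3606067292405760000000000000000000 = 0.56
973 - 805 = 168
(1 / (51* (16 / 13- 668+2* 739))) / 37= 13 / 19900302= 0.00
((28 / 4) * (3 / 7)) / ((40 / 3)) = 9 / 40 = 0.22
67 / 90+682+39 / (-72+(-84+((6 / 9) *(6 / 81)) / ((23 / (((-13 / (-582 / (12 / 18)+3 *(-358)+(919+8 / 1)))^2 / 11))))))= 3928880034855389 / 5756647642830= 682.49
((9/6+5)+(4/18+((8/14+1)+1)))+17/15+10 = 12869/630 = 20.43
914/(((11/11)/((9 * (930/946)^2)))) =1778666850/223729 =7950.10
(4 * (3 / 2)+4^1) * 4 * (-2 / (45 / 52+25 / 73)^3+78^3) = 365923900337138624 / 19277380325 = 18982034.60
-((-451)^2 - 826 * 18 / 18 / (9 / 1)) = -1829783 / 9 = -203309.22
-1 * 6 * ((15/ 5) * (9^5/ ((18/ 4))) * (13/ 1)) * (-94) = 288631512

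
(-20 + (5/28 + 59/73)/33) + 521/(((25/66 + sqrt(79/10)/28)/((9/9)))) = 112116601688713/76825736988 - 15886332 * sqrt(790)/1138969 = 1067.33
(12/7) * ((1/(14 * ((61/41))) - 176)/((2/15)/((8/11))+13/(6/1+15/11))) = -1460556360/9436273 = -154.78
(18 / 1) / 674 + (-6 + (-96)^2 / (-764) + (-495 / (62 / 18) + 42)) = -238938012 / 1995377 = -119.75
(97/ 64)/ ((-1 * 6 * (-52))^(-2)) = 147537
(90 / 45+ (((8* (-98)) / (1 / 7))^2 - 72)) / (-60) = -5019679 / 10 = -501967.90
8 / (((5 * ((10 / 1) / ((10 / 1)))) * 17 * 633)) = 8 / 53805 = 0.00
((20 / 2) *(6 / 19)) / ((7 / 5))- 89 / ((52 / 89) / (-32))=8431844 / 1729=4876.72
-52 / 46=-26 / 23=-1.13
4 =4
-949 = -949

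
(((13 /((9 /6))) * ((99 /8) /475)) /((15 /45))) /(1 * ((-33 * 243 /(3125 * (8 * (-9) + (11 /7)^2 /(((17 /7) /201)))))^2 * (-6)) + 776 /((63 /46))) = 873299411750390625 /730492055438057861768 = 0.00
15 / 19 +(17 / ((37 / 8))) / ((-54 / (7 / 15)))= 215731 / 284715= 0.76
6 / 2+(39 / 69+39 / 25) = 2947 / 575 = 5.13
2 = 2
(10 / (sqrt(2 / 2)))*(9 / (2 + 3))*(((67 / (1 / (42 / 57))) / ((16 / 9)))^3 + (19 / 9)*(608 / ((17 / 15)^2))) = 204735799478061 / 507456256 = 403455.07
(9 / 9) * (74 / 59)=74 / 59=1.25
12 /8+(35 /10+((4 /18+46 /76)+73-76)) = 967 /342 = 2.83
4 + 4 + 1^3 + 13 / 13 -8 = 2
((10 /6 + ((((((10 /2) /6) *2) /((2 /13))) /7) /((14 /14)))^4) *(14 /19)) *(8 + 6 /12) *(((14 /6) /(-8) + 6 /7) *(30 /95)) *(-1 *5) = -9790633625 /236488896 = -41.40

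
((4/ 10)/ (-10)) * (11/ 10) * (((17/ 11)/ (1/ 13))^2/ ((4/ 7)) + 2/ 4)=-342129/ 11000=-31.10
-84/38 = -42/19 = -2.21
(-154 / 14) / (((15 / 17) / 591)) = -36839 / 5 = -7367.80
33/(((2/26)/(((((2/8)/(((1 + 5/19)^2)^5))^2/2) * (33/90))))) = 59129028248719792238148360373/1286396389708993175587462840320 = 0.05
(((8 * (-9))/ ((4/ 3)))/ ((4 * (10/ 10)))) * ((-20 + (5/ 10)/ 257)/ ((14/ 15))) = 4162995/ 14392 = 289.26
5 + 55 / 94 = 525 / 94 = 5.59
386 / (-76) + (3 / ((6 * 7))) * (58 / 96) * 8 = -7555 / 1596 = -4.73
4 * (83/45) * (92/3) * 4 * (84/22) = 1710464/495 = 3455.48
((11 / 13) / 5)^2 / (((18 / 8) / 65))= 484 / 585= 0.83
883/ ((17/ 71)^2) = 4451203/ 289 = 15402.09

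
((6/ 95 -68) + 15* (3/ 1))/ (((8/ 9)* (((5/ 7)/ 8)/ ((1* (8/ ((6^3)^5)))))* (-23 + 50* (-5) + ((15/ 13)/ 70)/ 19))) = 1388023/ 77060625203865600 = 0.00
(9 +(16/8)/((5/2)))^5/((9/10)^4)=4519603984/32805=137771.80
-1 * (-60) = 60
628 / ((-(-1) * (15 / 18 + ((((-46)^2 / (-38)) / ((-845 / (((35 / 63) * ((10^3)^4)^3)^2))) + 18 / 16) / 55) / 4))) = 26133943680 / 3847272727272727272727272727272727272727272727272727272727272727272762164329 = 0.00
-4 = -4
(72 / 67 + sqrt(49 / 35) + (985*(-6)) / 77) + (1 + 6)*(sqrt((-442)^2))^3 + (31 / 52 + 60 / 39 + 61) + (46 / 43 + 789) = sqrt(35) / 5 + 6972728155784283 / 11535524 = 604456994.71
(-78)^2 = 6084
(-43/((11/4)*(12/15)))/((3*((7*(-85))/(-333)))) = -4773/1309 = -3.65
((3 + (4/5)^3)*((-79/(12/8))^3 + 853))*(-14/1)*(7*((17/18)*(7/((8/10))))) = 10037730395329/24300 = 413075324.91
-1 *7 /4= -7 /4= -1.75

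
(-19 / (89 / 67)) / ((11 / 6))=-7638 / 979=-7.80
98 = 98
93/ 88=1.06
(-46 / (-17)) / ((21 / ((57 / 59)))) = 874 / 7021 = 0.12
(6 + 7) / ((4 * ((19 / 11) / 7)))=1001 / 76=13.17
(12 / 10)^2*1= 36 / 25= 1.44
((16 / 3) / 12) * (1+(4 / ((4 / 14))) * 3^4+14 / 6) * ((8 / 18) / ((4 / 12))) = 54592 / 81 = 673.98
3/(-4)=-0.75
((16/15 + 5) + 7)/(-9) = -196/135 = -1.45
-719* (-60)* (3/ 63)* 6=86280/ 7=12325.71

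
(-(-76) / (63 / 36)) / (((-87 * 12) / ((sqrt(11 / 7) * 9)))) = -0.47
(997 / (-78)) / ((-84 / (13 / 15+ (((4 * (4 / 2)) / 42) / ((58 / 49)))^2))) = 33677663 / 247960440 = 0.14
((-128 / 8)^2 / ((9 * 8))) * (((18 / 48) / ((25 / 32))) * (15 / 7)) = 128 / 35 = 3.66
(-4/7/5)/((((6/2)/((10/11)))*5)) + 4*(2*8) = 73912/1155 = 63.99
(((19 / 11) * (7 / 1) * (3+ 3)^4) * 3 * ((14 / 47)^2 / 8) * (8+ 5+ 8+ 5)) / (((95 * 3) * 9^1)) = 642096 / 121495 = 5.28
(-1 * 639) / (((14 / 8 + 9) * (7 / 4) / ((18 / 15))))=-61344 / 1505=-40.76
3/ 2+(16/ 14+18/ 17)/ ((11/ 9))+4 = 19115/ 2618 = 7.30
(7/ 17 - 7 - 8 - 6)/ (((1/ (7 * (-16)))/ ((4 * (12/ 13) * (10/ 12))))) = 1568000/ 221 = 7095.02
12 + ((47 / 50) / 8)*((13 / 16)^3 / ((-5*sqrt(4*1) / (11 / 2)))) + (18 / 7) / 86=118311037451 / 9863168000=12.00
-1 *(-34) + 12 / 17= 590 / 17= 34.71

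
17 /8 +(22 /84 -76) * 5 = -63263 /168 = -376.57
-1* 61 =-61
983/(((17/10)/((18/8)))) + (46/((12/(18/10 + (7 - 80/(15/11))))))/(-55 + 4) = 5988929/4590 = 1304.78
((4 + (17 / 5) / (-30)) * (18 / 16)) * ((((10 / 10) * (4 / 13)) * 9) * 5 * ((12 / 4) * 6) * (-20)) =-283338 / 13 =-21795.23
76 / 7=10.86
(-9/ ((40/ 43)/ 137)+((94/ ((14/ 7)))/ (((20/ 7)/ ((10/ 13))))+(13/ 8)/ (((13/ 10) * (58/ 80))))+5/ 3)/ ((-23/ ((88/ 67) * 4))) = 2606499676/ 8714355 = 299.10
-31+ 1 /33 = -1022 /33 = -30.97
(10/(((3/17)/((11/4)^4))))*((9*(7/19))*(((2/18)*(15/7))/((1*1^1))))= 6222425/2432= 2558.56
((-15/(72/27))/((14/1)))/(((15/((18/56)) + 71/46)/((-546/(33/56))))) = 565110/73183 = 7.72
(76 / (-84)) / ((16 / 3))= -19 / 112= -0.17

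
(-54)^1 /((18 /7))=-21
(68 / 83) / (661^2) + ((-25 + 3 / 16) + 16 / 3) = -33907250941 / 1740693264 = -19.48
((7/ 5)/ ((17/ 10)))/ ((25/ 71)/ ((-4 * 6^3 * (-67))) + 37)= 8220096/ 369317231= 0.02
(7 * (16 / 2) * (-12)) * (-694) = 466368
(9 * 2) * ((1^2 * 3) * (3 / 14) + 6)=837 / 7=119.57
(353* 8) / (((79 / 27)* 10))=38124 / 395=96.52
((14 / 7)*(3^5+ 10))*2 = 1012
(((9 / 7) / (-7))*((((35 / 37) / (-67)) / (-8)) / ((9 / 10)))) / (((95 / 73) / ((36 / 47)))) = -3285 / 15496229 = -0.00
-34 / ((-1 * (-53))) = -34 / 53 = -0.64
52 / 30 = 26 / 15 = 1.73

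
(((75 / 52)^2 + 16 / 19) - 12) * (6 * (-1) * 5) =6995595 / 25688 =272.33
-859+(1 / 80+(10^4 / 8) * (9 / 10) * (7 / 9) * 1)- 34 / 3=1123 / 240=4.68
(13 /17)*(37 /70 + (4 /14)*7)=2301 /1190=1.93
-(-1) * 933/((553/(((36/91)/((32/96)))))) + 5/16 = 1863839/805168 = 2.31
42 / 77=6 / 11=0.55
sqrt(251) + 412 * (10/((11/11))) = sqrt(251) + 4120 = 4135.84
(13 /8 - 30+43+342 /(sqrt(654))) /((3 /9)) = 171*sqrt(654) /109+351 /8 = 83.99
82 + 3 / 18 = 493 / 6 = 82.17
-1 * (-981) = 981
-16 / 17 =-0.94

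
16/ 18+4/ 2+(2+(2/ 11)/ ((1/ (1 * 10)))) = 664/ 99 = 6.71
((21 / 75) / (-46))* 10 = -7 / 115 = -0.06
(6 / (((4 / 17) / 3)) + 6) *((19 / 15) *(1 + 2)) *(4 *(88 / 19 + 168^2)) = 35398704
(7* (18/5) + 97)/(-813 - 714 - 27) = -611/7770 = -0.08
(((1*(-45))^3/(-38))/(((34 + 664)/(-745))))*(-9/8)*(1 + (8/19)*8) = 50712429375/4031648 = 12578.59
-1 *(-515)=515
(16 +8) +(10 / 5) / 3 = 74 / 3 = 24.67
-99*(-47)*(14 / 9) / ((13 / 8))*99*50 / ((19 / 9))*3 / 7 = 1105552800 / 247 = 4475922.27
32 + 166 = 198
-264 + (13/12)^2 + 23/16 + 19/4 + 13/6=-9161/36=-254.47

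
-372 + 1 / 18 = -6695 / 18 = -371.94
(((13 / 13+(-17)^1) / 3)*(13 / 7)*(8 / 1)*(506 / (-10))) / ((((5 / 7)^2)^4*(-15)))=-346705014656 / 87890625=-3944.73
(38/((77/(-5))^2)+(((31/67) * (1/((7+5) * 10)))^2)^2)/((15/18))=0.19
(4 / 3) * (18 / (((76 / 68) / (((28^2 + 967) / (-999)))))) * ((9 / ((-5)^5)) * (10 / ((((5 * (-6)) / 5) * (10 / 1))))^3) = -29767 / 59315625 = -0.00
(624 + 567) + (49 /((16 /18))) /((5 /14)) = 26907 /20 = 1345.35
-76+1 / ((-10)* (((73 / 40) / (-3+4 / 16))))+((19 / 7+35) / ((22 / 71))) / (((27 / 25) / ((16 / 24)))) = -9893 / 13797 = -0.72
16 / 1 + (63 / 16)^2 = 8065 / 256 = 31.50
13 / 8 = 1.62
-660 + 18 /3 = -654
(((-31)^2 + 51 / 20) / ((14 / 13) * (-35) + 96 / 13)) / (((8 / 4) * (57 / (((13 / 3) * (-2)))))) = 3256799 / 1347480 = 2.42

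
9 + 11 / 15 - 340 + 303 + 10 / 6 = -128 / 5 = -25.60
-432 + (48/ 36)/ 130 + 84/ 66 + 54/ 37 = -34068026/ 79365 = -429.26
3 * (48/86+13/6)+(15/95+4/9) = 129071/14706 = 8.78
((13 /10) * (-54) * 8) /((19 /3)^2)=-14.00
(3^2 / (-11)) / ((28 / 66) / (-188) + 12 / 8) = -0.55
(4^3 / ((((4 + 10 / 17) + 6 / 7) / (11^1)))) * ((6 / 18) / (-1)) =-10472 / 243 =-43.09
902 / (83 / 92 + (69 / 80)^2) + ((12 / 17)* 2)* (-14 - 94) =1629115424 / 4119151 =395.50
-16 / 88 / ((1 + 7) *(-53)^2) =-1 / 123596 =-0.00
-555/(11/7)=-3885/11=-353.18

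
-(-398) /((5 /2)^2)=1592 /25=63.68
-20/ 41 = -0.49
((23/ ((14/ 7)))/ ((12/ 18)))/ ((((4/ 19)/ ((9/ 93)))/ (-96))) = -761.23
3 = 3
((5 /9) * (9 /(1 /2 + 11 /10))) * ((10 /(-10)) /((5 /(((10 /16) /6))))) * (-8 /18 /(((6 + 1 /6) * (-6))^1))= -0.00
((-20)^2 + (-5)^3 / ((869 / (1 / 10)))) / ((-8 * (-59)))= 695175 / 820336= 0.85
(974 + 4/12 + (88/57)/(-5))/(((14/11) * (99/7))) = 277597/5130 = 54.11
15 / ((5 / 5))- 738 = -723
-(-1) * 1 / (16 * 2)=1 / 32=0.03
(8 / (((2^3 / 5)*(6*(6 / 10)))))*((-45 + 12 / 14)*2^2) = -5150 / 21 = -245.24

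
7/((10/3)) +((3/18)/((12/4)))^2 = 3407/1620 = 2.10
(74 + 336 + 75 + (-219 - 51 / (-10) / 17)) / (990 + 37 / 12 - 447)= 0.49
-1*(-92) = 92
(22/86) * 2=22/43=0.51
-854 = -854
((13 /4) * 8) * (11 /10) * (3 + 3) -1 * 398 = -226.40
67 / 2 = 33.50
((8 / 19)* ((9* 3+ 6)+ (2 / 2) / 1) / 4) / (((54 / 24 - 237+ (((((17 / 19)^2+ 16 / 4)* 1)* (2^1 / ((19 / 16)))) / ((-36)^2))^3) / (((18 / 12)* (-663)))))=2441504649949402198824 / 161028614788301602337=15.16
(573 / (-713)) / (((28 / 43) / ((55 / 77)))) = -123195 / 139748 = -0.88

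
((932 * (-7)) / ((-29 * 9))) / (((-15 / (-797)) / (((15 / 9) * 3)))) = 5199628 / 783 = 6640.65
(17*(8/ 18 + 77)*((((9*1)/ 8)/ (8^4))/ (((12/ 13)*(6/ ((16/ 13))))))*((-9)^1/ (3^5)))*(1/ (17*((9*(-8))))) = 697/ 286654464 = 0.00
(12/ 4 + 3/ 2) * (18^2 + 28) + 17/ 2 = 3185/ 2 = 1592.50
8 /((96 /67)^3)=300763 /110592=2.72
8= 8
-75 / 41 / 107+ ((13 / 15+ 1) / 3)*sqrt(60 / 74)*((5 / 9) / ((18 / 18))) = -75 / 4387+ 28*sqrt(1110) / 2997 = 0.29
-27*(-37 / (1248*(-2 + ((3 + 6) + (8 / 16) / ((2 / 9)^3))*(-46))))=-333 / 1044940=-0.00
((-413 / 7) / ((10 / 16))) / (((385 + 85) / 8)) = -1888 / 1175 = -1.61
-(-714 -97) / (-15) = -811 / 15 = -54.07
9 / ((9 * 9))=1 / 9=0.11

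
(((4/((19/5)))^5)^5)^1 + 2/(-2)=242467824311743910463390389719501/93076495688256089536609610280499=2.61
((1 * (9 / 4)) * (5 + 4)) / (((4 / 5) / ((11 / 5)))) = 891 / 16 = 55.69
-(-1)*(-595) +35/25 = -2968/5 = -593.60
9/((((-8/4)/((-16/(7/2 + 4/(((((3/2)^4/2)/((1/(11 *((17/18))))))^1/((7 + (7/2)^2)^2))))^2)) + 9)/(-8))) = -53934336/342327553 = -0.16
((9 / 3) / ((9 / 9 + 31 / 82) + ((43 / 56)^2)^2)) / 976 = 25200896 / 14148337255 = 0.00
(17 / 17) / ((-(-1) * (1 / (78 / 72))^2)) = 169 / 144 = 1.17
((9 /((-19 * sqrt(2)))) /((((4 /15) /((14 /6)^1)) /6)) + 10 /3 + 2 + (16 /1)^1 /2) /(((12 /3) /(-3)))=-10 + 2835 * sqrt(2) /304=3.19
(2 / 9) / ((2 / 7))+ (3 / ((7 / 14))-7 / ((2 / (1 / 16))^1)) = 1889 / 288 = 6.56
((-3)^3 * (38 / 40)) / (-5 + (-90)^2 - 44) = -513 / 161020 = -0.00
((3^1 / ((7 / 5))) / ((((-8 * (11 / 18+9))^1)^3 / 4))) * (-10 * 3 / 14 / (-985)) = -32805 / 799688035216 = -0.00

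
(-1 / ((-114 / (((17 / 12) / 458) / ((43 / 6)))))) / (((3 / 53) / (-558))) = -0.04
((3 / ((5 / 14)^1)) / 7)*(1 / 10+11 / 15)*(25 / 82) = 25 / 82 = 0.30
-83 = -83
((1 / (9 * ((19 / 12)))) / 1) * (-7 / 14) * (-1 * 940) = 1880 / 57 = 32.98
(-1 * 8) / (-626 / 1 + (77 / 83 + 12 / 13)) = 8632 / 673457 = 0.01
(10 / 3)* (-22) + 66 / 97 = -21142 / 291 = -72.65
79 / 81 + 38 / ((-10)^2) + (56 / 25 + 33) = 36.60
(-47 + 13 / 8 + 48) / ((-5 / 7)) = -147 / 40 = -3.68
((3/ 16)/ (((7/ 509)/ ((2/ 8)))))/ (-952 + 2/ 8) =-509/ 142128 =-0.00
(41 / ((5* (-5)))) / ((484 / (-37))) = 1517 / 12100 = 0.13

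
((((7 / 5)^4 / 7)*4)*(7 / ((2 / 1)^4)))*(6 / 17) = 7203 / 21250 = 0.34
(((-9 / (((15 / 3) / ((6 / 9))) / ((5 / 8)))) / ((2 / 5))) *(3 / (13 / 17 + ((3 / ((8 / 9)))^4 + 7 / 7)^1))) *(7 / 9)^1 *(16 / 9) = -4874240 / 82416393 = -0.06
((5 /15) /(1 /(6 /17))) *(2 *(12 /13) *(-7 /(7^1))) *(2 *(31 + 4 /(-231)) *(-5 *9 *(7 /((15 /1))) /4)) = 10104 /143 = 70.66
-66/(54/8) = -88/9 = -9.78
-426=-426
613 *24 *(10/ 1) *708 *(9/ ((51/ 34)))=624965760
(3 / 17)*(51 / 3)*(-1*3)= -9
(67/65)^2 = 4489/4225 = 1.06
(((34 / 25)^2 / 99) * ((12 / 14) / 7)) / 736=289 / 92977500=0.00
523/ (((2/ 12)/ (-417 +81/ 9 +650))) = 759396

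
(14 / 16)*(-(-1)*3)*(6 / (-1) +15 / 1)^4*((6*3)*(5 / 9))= 688905 / 4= 172226.25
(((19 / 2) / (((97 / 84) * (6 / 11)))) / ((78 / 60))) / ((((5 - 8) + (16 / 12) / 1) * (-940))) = 4389 / 592670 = 0.01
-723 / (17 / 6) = -4338 / 17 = -255.18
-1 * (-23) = 23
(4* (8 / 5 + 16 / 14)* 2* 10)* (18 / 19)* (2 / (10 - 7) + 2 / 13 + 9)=3529728 / 1729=2041.49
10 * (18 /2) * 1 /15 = 6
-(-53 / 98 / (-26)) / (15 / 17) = -901 / 38220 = -0.02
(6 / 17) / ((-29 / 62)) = -372 / 493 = -0.75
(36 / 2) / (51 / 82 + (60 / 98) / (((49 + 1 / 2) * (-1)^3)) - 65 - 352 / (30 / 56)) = -3977820 / 159434801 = -0.02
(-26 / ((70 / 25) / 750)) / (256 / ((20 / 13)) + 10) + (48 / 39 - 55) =-1247396 / 13377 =-93.25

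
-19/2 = -9.50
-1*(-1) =1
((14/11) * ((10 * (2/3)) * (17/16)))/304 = 595/20064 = 0.03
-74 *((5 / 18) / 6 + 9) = -36149 / 54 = -669.43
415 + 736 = 1151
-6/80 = -3/40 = -0.08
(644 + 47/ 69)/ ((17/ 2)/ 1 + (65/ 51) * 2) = 1512422/ 25921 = 58.35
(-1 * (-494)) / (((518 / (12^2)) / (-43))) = -5905.11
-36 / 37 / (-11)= 36 / 407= 0.09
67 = 67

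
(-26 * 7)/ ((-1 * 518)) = 13/ 37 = 0.35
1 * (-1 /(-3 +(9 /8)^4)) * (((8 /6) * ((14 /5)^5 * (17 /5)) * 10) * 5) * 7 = 2097186603008 /10738125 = 195302.87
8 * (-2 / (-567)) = 0.03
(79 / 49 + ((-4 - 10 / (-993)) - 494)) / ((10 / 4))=-48304498 / 243285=-198.55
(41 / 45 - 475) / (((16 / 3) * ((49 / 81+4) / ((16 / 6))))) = -96003 / 1865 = -51.48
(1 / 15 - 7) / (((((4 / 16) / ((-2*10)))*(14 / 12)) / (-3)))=-9984 / 7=-1426.29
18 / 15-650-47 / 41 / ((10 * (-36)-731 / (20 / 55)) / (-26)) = -1261035364 / 1943605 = -648.81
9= 9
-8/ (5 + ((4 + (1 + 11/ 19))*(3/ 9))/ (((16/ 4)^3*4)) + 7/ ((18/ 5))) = -175104/ 152159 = -1.15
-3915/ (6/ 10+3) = -1087.50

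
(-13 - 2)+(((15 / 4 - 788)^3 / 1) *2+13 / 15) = -463057392079 / 480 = -964702900.16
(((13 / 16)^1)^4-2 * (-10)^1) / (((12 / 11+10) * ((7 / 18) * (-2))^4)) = 96657249051 / 19196936192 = 5.04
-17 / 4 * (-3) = 51 / 4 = 12.75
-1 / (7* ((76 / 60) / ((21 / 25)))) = -9 / 95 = -0.09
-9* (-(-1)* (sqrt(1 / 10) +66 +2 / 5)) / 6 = -498 / 5-3* sqrt(10) / 20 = -100.07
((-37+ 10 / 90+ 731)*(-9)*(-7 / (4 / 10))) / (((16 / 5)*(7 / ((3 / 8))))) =468525 / 256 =1830.18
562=562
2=2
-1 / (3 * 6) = -1 / 18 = -0.06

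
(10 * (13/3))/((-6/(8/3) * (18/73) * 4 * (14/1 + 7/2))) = -1898/1701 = -1.12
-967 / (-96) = 10.07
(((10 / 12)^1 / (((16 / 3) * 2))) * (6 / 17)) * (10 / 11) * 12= 225 / 748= 0.30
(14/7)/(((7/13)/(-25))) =-650/7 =-92.86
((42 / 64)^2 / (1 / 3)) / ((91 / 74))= 6993 / 6656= 1.05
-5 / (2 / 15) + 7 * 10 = 65 / 2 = 32.50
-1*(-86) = 86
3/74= 0.04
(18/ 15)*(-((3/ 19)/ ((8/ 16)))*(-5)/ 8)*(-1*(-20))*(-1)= -90/ 19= -4.74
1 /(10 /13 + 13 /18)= 234 /349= 0.67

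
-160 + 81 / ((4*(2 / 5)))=-109.38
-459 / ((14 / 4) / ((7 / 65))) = -918 / 65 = -14.12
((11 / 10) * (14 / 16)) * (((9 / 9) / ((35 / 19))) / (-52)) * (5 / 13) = -209 / 54080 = -0.00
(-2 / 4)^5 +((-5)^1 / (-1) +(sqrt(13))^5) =614.31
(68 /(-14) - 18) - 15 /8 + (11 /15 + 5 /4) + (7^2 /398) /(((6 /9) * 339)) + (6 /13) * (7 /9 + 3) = -1719288943 /81852680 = -21.00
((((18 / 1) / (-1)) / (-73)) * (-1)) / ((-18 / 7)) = 7 / 73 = 0.10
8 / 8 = 1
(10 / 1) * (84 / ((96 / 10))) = 175 / 2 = 87.50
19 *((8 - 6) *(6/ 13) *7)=1596/ 13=122.77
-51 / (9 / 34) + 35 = -473 / 3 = -157.67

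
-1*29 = -29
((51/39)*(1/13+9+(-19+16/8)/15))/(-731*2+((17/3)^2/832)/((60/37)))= -3568896/502286863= -0.01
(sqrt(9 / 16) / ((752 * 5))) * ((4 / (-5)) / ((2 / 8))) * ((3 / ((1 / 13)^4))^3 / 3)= -629048298306987 / 4700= -133840063469.57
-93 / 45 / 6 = -31 / 90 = -0.34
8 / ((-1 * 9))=-8 / 9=-0.89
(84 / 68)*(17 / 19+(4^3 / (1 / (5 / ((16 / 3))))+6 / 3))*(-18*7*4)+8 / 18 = -113829628 / 2907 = -39157.08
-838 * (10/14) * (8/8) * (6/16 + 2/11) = -14665/44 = -333.30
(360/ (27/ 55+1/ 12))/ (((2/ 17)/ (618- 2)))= 3282516.09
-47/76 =-0.62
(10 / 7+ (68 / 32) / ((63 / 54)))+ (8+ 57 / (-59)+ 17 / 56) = 34981 / 3304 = 10.59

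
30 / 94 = 15 / 47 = 0.32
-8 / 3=-2.67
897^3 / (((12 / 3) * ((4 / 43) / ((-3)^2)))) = 279311163651 / 16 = 17456947728.19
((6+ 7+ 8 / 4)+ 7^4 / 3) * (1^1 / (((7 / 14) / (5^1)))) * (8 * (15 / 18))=489200 / 9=54355.56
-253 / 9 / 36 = -253 / 324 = -0.78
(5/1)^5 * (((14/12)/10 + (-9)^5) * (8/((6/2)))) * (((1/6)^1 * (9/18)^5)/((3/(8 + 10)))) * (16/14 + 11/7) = -42072329375/1008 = -41738422.00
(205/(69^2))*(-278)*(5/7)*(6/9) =-569900/99981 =-5.70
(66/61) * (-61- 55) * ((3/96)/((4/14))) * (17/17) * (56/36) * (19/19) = -15631/732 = -21.35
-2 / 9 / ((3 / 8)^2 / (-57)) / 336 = 152 / 567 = 0.27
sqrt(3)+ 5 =6.73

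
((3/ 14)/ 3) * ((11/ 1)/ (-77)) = -1/ 98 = -0.01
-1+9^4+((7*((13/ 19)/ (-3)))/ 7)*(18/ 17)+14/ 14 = 2119125/ 323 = 6560.76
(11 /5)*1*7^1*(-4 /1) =-308 /5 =-61.60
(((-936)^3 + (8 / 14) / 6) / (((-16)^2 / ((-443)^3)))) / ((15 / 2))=748562425890152509 / 20160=37131072712805.18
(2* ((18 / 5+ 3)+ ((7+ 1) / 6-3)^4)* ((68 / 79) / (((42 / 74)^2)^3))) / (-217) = -2023147113835952 / 595466887982715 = -3.40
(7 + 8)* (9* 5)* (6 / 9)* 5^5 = 1406250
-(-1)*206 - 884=-678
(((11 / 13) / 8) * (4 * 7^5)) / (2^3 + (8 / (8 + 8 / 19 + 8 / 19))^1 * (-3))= 1294139 / 962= 1345.26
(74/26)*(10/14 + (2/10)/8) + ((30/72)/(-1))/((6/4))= 59831/32760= 1.83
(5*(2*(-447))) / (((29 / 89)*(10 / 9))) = -358047 / 29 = -12346.45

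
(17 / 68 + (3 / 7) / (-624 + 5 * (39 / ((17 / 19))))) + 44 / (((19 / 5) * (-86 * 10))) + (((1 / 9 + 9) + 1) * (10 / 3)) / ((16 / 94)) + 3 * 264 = 117279409007 / 118434771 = 990.24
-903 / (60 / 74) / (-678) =11137 / 6780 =1.64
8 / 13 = 0.62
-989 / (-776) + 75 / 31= 88859 / 24056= 3.69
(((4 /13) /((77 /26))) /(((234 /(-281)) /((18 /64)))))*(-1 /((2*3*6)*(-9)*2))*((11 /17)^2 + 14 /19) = -66035 /1055326272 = -0.00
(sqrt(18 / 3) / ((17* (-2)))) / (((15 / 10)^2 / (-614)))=1228* sqrt(6) / 153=19.66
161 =161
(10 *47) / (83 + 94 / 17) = 1598 / 301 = 5.31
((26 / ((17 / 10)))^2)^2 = 4569760000 / 83521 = 54713.90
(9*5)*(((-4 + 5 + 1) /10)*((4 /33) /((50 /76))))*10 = 912 /55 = 16.58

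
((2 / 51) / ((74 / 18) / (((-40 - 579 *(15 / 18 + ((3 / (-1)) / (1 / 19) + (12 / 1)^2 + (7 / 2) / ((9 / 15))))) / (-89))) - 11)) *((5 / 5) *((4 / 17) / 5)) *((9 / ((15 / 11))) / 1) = -21492108 / 19398164075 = -0.00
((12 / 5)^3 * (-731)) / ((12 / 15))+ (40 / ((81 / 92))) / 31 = -12630.21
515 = 515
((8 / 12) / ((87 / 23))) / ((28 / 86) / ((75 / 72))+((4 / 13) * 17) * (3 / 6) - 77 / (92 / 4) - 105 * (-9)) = 7392775 / 39621322152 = 0.00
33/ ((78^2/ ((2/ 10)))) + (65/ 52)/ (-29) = -3089/ 73515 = -0.04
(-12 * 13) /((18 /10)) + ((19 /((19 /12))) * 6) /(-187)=-48836 /561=-87.05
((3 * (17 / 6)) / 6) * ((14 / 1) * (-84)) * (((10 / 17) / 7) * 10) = -1400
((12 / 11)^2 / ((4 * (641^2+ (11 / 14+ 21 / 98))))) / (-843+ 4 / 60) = -135 / 157154558242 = -0.00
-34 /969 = -0.04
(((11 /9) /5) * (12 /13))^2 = 1936 /38025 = 0.05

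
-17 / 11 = -1.55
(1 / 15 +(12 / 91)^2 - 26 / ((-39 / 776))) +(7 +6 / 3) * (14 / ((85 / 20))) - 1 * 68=337206279 / 703885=479.06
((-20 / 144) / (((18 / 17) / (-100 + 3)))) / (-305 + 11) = -8245 / 190512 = -0.04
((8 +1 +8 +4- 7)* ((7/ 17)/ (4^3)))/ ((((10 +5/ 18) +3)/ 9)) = 3969/ 65008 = 0.06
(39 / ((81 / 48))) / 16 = 13 / 9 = 1.44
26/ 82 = 13/ 41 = 0.32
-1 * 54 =-54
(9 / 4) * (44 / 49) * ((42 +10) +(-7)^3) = -28809 / 49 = -587.94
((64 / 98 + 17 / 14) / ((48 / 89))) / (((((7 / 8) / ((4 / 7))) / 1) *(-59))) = -5429 / 141659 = -0.04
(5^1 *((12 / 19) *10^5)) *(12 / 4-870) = -5202000000 / 19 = -273789473.68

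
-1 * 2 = -2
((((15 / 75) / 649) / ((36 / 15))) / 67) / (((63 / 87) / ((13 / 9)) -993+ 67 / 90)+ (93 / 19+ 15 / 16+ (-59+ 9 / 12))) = -429780 / 234163384809761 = -0.00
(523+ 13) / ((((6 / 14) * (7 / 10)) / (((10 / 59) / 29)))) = 53600 / 5133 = 10.44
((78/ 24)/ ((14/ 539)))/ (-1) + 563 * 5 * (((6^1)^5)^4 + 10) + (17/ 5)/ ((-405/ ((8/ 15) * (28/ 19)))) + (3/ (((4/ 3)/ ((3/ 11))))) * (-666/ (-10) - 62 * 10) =522704172127772995397698871/ 50787000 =10292086008777305125.28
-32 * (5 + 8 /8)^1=-192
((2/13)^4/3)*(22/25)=352/2142075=0.00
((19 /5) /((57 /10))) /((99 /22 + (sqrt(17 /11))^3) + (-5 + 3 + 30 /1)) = 346060 /16811469- 1496* sqrt(187) /16811469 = 0.02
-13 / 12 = -1.08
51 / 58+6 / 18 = 211 / 174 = 1.21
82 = 82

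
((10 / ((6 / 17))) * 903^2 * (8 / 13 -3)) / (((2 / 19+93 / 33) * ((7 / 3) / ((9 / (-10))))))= 115472048769 / 15886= 7268793.20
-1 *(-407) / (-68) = -407 / 68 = -5.99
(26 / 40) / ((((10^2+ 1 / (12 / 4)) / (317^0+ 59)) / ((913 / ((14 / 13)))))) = 329.54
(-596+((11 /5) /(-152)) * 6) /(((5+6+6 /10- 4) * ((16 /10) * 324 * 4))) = -0.04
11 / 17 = 0.65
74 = 74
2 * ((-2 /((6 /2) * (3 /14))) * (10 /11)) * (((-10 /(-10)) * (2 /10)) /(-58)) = 56 /2871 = 0.02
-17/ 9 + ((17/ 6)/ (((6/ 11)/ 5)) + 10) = 409/ 12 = 34.08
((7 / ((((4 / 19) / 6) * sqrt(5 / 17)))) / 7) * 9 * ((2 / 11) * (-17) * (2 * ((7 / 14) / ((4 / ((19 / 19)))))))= -8721 * sqrt(85) / 220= -365.47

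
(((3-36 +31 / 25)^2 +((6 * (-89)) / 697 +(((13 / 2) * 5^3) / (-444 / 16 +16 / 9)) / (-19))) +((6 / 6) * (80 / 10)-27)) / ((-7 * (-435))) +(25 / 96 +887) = 7874204107884071 / 8871485700000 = 887.59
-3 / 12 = -1 / 4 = -0.25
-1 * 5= -5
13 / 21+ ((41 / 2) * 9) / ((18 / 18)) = 7775 / 42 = 185.12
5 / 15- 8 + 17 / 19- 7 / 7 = -443 / 57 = -7.77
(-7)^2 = 49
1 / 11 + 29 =320 / 11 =29.09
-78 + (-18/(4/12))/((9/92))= -630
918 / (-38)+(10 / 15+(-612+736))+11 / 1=111.51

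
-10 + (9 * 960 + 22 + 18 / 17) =147102 / 17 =8653.06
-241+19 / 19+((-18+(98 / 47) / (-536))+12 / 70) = -113668019 / 440860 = -257.83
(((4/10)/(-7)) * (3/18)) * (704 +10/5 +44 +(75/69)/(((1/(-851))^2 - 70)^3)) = -19541716660671531147164915/2735840344053741009340689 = -7.14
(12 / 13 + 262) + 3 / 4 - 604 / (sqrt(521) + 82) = 604 * sqrt(521) / 6203 + 82473877 / 322556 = 257.91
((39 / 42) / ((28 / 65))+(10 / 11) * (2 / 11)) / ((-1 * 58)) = -110085 / 2751056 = -0.04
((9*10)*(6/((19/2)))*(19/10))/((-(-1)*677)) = 108/677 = 0.16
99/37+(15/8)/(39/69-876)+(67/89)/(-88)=388740577/145870021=2.66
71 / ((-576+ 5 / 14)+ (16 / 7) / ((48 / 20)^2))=-8946 / 72481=-0.12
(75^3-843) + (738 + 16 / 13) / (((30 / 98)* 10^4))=82101287089 / 195000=421032.24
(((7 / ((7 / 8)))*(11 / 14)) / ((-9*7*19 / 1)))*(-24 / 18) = 176 / 25137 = 0.01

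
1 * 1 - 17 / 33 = 16 / 33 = 0.48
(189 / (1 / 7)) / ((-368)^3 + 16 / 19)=-25137 / 946884592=-0.00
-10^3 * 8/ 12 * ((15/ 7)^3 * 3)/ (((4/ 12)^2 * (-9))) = 6750000/ 343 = 19679.30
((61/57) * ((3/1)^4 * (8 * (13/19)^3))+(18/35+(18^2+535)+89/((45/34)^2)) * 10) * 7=3445339671646/52780005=65277.37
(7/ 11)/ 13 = 7/ 143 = 0.05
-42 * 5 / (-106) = 105 / 53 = 1.98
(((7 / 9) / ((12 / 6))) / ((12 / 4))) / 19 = 7 / 1026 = 0.01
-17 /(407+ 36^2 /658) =-0.04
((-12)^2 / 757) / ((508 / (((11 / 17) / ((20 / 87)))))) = 8613 / 8171815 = 0.00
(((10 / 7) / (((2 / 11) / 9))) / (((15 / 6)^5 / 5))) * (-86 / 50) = -136224 / 21875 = -6.23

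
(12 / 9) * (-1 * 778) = -3112 / 3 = -1037.33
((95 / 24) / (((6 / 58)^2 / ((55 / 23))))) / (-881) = -4394225 / 4376808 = -1.00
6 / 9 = 2 / 3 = 0.67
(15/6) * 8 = 20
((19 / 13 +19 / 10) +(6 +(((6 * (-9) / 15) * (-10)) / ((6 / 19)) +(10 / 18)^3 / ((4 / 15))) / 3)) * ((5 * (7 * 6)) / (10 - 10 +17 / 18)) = 3713101 / 351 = 10578.64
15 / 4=3.75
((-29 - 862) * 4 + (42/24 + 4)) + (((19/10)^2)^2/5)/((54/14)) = -3557.57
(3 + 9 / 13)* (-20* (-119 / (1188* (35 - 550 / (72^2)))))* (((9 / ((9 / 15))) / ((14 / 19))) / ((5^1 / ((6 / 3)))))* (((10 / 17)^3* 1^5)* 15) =3939840000 / 747564103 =5.27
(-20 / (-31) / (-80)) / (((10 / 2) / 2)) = -1 / 310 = -0.00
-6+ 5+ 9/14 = -5/14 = -0.36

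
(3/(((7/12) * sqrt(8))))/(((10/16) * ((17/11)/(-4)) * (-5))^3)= 392527872 * sqrt(2)/537359375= 1.03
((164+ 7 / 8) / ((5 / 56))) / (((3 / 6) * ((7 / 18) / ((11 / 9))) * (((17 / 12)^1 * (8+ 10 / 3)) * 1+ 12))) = 1044648 / 2525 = 413.72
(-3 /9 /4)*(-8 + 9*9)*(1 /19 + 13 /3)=-26.68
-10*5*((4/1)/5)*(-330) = 13200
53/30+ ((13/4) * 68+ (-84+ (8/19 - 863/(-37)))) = 3427379/21090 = 162.51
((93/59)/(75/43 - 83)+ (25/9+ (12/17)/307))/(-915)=-26731326089/8859838645890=-0.00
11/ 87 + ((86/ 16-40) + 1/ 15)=-39941/ 1160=-34.43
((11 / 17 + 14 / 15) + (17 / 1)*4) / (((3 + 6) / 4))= 70972 / 2295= 30.92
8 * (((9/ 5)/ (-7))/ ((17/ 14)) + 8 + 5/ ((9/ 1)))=51064/ 765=66.75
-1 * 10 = -10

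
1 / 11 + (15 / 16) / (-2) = -133 / 352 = -0.38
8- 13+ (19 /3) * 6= 33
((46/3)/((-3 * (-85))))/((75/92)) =4232/57375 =0.07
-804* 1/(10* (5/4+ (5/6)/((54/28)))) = -130248/2725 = -47.80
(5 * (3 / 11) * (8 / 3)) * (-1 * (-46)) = 1840 / 11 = 167.27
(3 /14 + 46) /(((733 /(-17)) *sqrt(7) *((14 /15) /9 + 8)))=-1484865 *sqrt(7) /78586396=-0.05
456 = 456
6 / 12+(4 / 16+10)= 10.75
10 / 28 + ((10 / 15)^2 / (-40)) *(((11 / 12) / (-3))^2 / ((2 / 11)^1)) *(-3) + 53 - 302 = -135331963 / 544320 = -248.63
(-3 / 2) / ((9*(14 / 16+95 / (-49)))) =196 / 1251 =0.16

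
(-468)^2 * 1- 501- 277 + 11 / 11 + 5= 218252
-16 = -16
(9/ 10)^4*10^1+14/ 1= 20561/ 1000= 20.56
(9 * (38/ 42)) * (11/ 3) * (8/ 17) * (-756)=-180576/ 17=-10622.12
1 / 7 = 0.14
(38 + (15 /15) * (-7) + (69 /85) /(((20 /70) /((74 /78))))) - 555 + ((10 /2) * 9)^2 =3323167 /2210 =1503.70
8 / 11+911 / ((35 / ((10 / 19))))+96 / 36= 75022 / 4389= 17.09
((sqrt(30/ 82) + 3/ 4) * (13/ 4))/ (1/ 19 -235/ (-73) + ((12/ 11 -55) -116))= -595023/ 40678160 -198341 * sqrt(615)/ 416951140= -0.03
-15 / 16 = -0.94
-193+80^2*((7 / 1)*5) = 223807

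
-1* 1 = -1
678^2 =459684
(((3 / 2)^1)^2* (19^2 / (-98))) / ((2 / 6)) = -9747 / 392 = -24.86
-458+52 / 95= -43458 / 95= -457.45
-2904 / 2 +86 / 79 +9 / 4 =-457777 / 316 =-1448.66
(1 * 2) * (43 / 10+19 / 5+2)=20.20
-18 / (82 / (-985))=8865 / 41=216.22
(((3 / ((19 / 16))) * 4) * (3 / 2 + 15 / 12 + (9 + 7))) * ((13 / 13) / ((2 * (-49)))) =-1800 / 931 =-1.93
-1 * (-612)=612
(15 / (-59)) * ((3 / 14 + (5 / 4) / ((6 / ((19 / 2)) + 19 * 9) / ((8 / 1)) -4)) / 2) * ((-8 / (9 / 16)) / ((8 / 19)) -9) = 417175 / 268332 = 1.55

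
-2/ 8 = -1/ 4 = -0.25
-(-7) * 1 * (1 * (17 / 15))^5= 9938999 / 759375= 13.09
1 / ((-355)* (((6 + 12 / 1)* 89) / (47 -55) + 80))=4 / 170755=0.00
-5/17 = -0.29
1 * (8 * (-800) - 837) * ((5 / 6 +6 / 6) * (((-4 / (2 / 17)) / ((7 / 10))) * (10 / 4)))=33832975 / 21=1611094.05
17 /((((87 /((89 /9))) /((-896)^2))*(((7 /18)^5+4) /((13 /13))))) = 386962.20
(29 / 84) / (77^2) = 29 / 498036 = 0.00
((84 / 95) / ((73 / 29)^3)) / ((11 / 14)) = 28681464 / 406522765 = 0.07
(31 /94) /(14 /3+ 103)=93 /30362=0.00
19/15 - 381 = -5696/15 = -379.73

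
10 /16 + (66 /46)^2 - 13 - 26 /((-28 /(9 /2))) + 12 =173661 /29624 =5.86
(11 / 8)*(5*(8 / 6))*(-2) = -55 / 3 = -18.33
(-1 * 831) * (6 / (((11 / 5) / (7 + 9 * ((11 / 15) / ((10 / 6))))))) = -1366164 / 55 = -24839.35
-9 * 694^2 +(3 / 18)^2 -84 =-156053087 / 36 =-4334807.97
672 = 672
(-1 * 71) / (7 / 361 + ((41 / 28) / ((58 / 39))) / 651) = -9032569448 / 2659269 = -3396.64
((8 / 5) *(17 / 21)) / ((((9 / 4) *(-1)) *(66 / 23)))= -0.20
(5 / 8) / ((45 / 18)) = 1 / 4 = 0.25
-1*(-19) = 19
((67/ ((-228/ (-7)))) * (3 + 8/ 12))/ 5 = 5159/ 3420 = 1.51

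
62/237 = 0.26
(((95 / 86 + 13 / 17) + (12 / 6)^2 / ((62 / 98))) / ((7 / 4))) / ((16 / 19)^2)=134030275 / 20304256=6.60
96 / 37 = 2.59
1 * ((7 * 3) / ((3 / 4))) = 28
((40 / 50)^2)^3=4096 / 15625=0.26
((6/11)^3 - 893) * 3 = -3565101/1331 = -2678.51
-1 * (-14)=14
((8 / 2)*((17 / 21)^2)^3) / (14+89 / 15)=482751380 / 8548023393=0.06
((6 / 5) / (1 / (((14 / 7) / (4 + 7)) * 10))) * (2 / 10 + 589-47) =65064 / 55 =1182.98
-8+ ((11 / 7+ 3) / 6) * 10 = -8 / 21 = -0.38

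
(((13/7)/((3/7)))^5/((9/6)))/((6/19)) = 7054567/2187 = 3225.68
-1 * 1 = -1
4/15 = 0.27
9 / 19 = 0.47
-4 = -4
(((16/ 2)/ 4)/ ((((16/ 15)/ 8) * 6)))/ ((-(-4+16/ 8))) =5/ 4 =1.25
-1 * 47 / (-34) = 47 / 34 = 1.38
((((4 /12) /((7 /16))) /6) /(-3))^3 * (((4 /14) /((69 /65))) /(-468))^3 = 8000 /554567396053762287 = 0.00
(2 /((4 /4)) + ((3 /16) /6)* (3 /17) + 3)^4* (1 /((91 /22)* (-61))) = -86394323939693 /34724723032064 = -2.49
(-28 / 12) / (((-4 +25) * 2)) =-1 / 18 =-0.06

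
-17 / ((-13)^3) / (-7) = -17 / 15379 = -0.00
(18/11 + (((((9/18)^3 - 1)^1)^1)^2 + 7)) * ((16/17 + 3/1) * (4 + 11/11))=2217365/11968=185.27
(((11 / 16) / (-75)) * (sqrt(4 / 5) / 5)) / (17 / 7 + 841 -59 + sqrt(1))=-77 * sqrt(5) / 82470000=-0.00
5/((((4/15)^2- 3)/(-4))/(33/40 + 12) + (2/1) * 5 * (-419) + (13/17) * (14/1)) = -1962225/1640120674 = -0.00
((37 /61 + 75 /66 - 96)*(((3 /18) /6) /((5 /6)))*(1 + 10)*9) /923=-379479 /1126060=-0.34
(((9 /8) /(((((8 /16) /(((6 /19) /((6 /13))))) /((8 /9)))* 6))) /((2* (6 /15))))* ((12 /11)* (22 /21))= 130 /399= 0.33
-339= -339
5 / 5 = 1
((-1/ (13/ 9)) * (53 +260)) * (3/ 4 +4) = -53523/ 52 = -1029.29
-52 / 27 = -1.93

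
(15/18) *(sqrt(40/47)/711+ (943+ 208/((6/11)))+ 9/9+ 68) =5 *sqrt(470)/100251+ 10450/9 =1161.11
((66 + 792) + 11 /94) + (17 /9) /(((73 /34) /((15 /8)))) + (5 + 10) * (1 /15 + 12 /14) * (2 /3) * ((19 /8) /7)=290140079 /336238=862.90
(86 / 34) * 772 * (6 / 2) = 99588 / 17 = 5858.12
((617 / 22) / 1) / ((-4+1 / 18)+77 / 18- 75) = -1851 / 4928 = -0.38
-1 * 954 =-954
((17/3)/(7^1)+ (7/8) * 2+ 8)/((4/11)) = 9757/336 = 29.04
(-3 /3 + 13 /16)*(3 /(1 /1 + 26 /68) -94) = 3237 /188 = 17.22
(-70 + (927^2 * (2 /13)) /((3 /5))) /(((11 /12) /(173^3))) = 16174359473280 /13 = 1244181497944.62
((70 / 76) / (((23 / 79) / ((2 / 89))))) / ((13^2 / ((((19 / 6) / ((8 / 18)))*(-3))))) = -0.01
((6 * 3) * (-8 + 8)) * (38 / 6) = 0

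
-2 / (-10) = 1 / 5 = 0.20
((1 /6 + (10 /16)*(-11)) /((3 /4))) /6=-161 /108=-1.49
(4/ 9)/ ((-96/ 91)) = -91/ 216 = -0.42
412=412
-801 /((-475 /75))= 2403 /19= 126.47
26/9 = 2.89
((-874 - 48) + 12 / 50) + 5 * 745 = 70081 / 25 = 2803.24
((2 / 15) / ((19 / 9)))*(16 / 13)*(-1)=-96 / 1235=-0.08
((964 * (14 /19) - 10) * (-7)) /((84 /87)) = -5077.29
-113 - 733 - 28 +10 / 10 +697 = -176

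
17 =17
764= 764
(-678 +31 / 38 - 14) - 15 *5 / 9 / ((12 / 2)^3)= -8510335 / 12312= -691.22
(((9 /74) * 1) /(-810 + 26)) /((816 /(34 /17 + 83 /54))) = -191 /284046336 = -0.00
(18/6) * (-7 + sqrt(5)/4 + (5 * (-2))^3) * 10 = -30210 + 15 * sqrt(5)/2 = -30193.23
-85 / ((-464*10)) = 17 / 928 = 0.02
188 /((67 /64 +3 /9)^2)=6930432 /70225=98.69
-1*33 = -33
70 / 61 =1.15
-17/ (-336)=17/ 336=0.05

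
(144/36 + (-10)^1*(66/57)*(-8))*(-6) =-11016/19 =-579.79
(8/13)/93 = 8/1209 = 0.01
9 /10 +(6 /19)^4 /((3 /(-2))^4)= 1175449 /1303210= 0.90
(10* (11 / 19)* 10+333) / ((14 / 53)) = 56233 / 38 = 1479.82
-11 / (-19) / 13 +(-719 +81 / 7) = -1223067 / 1729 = -707.38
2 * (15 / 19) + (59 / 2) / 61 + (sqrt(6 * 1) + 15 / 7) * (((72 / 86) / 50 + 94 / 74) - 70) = -2733059 * sqrt(6) / 39775 - 2677066043 / 18439690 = -313.49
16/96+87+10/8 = 1061/12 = 88.42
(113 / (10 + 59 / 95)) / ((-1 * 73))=-10735 / 73657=-0.15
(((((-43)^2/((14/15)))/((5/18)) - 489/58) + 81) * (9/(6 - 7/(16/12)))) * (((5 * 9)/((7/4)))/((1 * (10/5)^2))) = 789749190/1421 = 555770.01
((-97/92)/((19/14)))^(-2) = 763876/461041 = 1.66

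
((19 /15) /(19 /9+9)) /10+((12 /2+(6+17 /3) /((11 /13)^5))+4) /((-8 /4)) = -44539422779 /2415765000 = -18.44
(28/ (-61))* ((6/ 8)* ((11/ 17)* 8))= -1.78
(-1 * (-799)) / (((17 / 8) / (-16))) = -6016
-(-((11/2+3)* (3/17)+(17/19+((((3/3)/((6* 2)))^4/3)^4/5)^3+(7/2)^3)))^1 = 361099137239289144302996370224414229665313461897811820806144019/7976612245367235857296243027773719358978004099472082075648000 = 45.27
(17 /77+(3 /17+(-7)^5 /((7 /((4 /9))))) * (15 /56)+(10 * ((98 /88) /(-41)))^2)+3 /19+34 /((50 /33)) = -10363033279303 /39419113800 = -262.89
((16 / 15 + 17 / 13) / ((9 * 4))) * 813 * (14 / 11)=878311 / 12870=68.24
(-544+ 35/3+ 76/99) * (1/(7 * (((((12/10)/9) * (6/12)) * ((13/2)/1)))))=-526250/3003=-175.24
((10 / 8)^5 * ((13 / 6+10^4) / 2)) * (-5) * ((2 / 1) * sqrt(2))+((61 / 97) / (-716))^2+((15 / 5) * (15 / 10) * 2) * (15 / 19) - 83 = -215914.51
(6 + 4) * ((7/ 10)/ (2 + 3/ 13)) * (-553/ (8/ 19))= -956137/ 232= -4121.28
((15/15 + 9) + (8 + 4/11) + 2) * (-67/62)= -7504/341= -22.01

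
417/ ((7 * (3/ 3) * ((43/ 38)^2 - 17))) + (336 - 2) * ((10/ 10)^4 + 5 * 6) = 1644575974/ 158893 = 10350.21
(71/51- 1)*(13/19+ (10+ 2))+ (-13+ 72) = 61991/969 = 63.97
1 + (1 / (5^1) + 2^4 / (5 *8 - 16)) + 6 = 118 / 15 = 7.87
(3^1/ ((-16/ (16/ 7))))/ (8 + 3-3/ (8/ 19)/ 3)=-8/ 161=-0.05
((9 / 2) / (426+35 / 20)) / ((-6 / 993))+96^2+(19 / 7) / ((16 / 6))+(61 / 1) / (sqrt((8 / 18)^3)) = 451348539 / 47908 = 9421.15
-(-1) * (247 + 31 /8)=250.88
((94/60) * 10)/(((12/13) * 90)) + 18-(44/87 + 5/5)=1567519/93960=16.68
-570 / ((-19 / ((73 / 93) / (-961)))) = -0.02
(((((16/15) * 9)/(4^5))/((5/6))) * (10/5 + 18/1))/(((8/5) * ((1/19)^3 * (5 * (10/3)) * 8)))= 185193/25600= 7.23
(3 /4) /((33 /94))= 47 /22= 2.14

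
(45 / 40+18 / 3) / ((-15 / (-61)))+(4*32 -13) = 5759 / 40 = 143.98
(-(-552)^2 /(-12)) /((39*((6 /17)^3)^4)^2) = 1195946629602.06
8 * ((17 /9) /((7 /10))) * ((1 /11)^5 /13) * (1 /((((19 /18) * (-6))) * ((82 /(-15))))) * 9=30600 /11416744339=0.00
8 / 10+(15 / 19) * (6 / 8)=529 / 380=1.39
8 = 8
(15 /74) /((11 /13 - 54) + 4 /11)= -2145 /558626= -0.00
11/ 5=2.20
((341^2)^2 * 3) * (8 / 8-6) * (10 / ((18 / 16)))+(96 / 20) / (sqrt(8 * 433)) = -5408508384400 / 3+6 * sqrt(866) / 2165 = -1802836128133.25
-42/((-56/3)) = 2.25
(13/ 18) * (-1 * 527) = -6851/ 18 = -380.61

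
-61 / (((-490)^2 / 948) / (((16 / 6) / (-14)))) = 19276 / 420175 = 0.05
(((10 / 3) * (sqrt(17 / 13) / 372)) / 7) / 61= 5 * sqrt(221) / 3097458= 0.00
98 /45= 2.18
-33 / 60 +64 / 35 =179 / 140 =1.28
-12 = -12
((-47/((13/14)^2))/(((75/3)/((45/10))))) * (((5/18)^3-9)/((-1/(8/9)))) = -241183978/3080025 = -78.31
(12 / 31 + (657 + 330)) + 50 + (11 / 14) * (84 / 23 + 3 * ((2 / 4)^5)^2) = 10633077737 / 10221568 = 1040.26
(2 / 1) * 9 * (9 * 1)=162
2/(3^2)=2/9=0.22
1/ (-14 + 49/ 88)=-88/ 1183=-0.07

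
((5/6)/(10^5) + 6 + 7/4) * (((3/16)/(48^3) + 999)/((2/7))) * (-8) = -3835918616909239/17694720000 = -216783.23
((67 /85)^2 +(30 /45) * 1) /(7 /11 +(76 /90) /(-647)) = 596055867 /293894215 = 2.03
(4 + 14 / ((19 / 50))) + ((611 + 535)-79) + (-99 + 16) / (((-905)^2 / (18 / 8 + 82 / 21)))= 1448130391591 / 1307163900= 1107.84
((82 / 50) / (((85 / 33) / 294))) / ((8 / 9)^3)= 144991539 / 544000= 266.53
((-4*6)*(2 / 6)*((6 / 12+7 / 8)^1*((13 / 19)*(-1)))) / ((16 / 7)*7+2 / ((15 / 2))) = 2145 / 4636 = 0.46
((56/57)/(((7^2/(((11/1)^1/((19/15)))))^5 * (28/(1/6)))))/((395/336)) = 130451310000/149979208434578593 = 0.00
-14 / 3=-4.67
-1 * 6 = -6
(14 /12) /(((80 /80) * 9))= 7 /54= 0.13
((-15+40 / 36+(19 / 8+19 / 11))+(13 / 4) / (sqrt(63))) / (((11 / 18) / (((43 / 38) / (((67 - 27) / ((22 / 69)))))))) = -14491 / 100320+559 * sqrt(7) / 244720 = -0.14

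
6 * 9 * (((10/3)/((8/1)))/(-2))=-45/4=-11.25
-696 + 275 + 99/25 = -10426/25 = -417.04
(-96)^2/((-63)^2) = 1024/441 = 2.32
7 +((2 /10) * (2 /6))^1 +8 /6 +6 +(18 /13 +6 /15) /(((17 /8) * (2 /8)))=19624 /1105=17.76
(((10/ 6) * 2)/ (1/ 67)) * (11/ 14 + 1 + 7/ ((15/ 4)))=51389/ 63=815.70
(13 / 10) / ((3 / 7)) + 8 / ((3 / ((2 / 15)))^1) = 61 / 18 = 3.39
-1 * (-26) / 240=13 / 120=0.11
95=95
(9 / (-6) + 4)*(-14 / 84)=-5 / 12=-0.42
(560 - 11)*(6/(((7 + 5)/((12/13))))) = 3294/13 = 253.38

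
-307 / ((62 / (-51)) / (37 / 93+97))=23636851 / 961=24596.10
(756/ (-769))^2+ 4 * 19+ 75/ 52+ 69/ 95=231179212073/ 2921323340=79.14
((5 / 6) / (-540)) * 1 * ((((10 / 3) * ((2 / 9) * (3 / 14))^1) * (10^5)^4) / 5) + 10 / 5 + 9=-24999999999999943867 / 5103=-4899078973153036.23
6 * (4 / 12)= 2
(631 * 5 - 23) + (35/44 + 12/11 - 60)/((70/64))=1185364/385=3078.87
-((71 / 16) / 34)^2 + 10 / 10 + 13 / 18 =1.71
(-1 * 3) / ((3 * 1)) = -1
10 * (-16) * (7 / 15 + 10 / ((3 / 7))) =-3808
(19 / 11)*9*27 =4617 / 11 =419.73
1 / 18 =0.06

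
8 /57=0.14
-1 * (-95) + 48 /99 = 95.48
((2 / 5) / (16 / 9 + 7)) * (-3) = -54 / 395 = -0.14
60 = 60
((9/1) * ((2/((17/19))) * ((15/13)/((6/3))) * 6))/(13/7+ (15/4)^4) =27578880/79052363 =0.35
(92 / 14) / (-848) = -23 / 2968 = -0.01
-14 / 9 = -1.56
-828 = -828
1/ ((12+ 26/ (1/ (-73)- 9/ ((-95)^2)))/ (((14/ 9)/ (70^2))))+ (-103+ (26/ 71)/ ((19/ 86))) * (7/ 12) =-4273842380492543/ 72295321877100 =-59.12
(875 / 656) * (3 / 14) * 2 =0.57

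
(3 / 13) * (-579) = -1737 / 13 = -133.62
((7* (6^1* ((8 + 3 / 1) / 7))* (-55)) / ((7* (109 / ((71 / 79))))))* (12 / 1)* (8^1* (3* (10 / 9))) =-82473600 / 60277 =-1368.24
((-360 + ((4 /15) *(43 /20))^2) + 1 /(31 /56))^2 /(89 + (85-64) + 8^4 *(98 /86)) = 167446067627473723 /6246557810156250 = 26.81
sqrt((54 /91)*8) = 2.18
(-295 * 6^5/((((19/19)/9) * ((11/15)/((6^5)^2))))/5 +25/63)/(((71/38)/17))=-152414962420612614670/49203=-3097676207154291.70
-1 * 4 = -4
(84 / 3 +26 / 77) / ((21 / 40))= 87280 / 1617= 53.98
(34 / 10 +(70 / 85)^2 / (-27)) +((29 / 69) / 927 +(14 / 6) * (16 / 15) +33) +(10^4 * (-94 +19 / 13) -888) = -8243788821171 / 8900333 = -926233.75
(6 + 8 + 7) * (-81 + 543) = 9702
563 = 563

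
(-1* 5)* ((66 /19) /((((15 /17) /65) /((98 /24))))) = -595595 /114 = -5224.52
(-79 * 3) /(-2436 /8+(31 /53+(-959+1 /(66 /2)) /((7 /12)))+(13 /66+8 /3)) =967197 /7937543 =0.12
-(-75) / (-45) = -5 / 3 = -1.67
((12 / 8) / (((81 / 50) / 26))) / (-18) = -325 / 243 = -1.34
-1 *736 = -736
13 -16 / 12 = 35 / 3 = 11.67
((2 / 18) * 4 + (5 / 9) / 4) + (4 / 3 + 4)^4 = 262333 / 324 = 809.67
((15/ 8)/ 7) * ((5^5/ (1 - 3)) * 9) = -421875/ 112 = -3766.74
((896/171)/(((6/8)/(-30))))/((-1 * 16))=2240/171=13.10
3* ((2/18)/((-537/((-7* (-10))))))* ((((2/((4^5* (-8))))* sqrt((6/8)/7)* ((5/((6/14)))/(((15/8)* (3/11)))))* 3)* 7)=2695* sqrt(21)/7423488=0.00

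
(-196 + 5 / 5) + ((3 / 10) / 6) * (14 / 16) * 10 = -3113 / 16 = -194.56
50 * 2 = 100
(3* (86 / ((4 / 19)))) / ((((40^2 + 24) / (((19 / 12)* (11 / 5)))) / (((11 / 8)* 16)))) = 1878283 / 32480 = 57.83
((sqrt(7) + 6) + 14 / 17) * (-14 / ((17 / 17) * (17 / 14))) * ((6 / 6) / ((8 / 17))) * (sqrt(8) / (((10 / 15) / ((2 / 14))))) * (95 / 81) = -38570 * sqrt(2) / 459 - 665 * sqrt(14) / 54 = -164.91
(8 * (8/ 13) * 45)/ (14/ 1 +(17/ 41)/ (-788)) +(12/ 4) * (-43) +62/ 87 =-1278438799/ 11367681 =-112.46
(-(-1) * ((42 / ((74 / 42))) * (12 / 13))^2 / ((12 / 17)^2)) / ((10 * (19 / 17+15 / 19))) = 2593459701 / 50899420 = 50.95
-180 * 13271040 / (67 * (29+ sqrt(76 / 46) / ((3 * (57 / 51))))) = -10898316066816 / 8862961+ 4873125888 * sqrt(874) / 8862961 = -1213392.39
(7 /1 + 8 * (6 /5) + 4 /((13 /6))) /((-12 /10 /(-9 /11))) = 327 /26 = 12.58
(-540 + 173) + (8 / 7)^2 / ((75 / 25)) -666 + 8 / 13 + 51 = -1874594 / 1911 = -980.95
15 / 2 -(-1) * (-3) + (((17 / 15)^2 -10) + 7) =1253 / 450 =2.78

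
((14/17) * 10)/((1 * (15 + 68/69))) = 9660/18751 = 0.52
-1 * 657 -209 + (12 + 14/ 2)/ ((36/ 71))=-29827/ 36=-828.53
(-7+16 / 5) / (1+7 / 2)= -38 / 45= -0.84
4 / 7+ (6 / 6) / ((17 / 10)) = 138 / 119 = 1.16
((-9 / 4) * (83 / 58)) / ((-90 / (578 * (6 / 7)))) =71961 / 4060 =17.72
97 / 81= 1.20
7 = 7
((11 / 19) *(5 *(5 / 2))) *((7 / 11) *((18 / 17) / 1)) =1575 / 323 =4.88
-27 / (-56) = 27 / 56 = 0.48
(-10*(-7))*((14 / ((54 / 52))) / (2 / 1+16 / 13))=23660 / 81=292.10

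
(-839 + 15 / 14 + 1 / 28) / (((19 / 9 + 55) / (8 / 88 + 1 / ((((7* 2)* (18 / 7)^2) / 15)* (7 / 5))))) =-11519351 / 3799488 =-3.03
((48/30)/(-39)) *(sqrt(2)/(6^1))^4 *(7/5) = -14/78975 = -0.00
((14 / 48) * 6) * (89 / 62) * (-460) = -71645 / 62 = -1155.56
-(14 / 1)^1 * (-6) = 84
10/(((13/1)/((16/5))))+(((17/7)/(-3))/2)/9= 11875/4914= 2.42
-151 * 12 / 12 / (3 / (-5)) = 251.67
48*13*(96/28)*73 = 1093248/7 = 156178.29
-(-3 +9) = -6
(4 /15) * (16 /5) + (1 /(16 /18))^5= 6525827 /2457600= 2.66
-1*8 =-8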